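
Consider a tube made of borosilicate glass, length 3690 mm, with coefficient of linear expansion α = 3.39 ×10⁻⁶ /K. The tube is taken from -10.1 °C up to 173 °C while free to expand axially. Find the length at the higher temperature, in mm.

ΔT = 173 − (-10.1) = 183.1 K.
ΔL = α·L₀·ΔT = 3.39×10⁻⁶ × 3690 mm × 183.1 K = 2.29 mm.
L = L₀ + ΔL = 3690 + 2.29 = 3692.3 mm.

3692.3 mm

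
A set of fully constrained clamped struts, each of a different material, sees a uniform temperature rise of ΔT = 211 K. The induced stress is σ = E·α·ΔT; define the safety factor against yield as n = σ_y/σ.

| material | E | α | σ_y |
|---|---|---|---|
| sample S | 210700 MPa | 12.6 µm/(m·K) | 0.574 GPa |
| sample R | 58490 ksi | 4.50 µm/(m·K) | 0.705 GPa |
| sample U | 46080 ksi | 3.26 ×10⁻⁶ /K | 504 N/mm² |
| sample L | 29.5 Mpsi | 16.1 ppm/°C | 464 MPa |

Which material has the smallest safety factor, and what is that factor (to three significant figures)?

sample L, n = 0.672

In consistent units (E in GPa, α in ×10⁻⁶/K, σ_y in MPa):
  sample S: E = 210.7, α = 12.6, σ_y = 574.0 → σ = 560 MPa, n = 1.02
  sample R: E = 403.3, α = 4.50, σ_y = 705.0 → σ = 383 MPa, n = 1.84
  sample U: E = 317.7, α = 3.26, σ_y = 504.0 → σ = 219 MPa, n = 2.31
  sample L: E = 203.4, α = 16.1, σ_y = 464.0 → σ = 691 MPa, n = 0.672
Sample L has the lowest safety factor, n = 0.672.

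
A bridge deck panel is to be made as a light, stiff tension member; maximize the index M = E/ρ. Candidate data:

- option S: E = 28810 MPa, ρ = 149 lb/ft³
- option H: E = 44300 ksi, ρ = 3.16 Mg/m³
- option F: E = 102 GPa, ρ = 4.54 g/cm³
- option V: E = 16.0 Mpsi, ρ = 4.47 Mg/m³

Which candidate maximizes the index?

Convert each candidate to consistent units, then evaluate M:
  option S: E = 28.81 GPa, ρ = 2387 kg/m³
  option H: E = 305.4 GPa, ρ = 3160 kg/m³
  option F: E = 102.0 GPa, ρ = 4540 kg/m³
  option V: E = 110.3 GPa, ρ = 4470 kg/m³
  option H: M = 96.7 MN·m/kg
  option V: M = 24.7 MN·m/kg
  option F: M = 22.5 MN·m/kg
  option S: M = 12.1 MN·m/kg
The maximum is for option H.

option H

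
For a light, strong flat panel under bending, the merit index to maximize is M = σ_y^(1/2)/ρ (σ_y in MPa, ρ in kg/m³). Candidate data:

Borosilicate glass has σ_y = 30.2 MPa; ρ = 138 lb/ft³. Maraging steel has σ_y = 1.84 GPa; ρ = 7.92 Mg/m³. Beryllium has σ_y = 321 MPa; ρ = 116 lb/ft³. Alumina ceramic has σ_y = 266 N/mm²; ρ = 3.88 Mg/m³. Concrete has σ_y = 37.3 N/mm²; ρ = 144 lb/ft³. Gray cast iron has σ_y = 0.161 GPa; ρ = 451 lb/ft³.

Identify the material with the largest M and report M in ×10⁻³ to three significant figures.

In SI units:
  borosilicate glass: σ_y = 30.20 MPa, ρ = 2211 kg/m³
  maraging steel: σ_y = 1840 MPa, ρ = 7920 kg/m³
  beryllium: σ_y = 321.0 MPa, ρ = 1858 kg/m³
  alumina ceramic: σ_y = 266.0 MPa, ρ = 3880 kg/m³
  concrete: σ_y = 37.30 MPa, ρ = 2307 kg/m³
  gray cast iron: σ_y = 161.0 MPa, ρ = 7224 kg/m³
  beryllium: M = 9.64×10⁻³
  maraging steel: M = 5.42×10⁻³
  alumina ceramic: M = 4.20×10⁻³
  concrete: M = 2.65×10⁻³
  borosilicate glass: M = 2.49×10⁻³
  gray cast iron: M = 1.76×10⁻³
Beryllium ranks first.

beryllium, M = 9.64×10⁻³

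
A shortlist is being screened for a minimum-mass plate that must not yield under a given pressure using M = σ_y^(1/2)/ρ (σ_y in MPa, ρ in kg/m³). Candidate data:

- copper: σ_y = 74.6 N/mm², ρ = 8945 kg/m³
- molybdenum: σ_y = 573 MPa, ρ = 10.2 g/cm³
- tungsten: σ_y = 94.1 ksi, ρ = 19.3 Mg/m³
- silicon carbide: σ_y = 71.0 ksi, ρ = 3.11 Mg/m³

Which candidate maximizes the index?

silicon carbide

In SI units:
  copper: σ_y = 74.60 MPa, ρ = 8945 kg/m³
  molybdenum: σ_y = 573.0 MPa, ρ = 10200 kg/m³
  tungsten: σ_y = 648.8 MPa, ρ = 19300 kg/m³
  silicon carbide: σ_y = 489.5 MPa, ρ = 3110 kg/m³
  silicon carbide: M = 7.11×10⁻³
  molybdenum: M = 2.35×10⁻³
  tungsten: M = 1.32×10⁻³
  copper: M = 0.966×10⁻³
Silicon carbide has the largest M.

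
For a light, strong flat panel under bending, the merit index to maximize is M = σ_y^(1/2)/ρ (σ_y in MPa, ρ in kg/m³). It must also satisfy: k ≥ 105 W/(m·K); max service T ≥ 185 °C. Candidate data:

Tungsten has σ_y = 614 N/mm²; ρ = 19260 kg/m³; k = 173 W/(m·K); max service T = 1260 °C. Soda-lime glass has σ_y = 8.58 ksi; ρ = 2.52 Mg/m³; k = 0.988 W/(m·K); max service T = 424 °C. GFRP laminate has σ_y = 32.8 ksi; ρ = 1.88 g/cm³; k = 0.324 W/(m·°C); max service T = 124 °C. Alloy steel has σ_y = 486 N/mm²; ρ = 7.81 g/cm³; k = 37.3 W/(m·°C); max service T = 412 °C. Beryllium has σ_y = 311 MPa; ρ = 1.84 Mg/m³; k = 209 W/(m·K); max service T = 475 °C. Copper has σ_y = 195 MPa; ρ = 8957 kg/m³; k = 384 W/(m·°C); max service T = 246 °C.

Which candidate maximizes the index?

Screen on constraints: k ≥ 105 W/(m·K); max service T ≥ 185 °C. Survivors: tungsten, beryllium, copper.
Normalizing units and computing the index:
  tungsten: σ_y = 614.0 MPa, ρ = 19260 kg/m³
  beryllium: σ_y = 311.0 MPa, ρ = 1840 kg/m³
  copper: σ_y = 195.0 MPa, ρ = 8957 kg/m³
  beryllium: M = 9.58×10⁻³
  copper: M = 1.56×10⁻³
  tungsten: M = 1.29×10⁻³
Beryllium ranks first.

beryllium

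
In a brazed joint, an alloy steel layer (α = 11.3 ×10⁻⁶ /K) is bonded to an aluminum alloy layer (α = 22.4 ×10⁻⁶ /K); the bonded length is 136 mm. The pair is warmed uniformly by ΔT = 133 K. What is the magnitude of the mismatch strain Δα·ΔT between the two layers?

Δα = |11.3 − 22.4|×10⁻⁶/K = 11.1×10⁻⁶/K.
Mismatch strain = Δα·ΔT = 11.1×10⁻⁶ × 133.0 = 1.48×10⁻³.

1.48×10⁻³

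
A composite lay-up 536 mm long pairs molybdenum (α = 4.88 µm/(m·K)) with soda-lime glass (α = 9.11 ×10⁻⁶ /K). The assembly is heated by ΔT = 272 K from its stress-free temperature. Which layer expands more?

α(molybdenum) = 4.88×10⁻⁶/K vs α(soda-lime glass) = 9.11×10⁻⁶/K.
Higher α expands more for the same ΔT: soda-lime glass.

soda-lime glass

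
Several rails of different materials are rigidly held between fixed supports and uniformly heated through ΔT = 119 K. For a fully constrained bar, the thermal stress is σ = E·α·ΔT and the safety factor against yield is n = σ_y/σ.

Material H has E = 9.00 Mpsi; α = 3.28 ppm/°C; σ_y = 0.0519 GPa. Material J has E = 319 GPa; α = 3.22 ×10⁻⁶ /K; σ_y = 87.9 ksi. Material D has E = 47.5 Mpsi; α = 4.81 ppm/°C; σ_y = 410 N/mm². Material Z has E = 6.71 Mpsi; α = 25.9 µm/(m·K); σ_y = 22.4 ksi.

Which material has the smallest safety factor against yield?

material Z

With everything in SI (GPa, ×10⁻⁶/K, MPa):
  material H: E = 62.05, α = 3.28, σ_y = 51.90 → σ = 24.2 MPa, n = 2.14
  material J: E = 319.0, α = 3.22, σ_y = 606.0 → σ = 122 MPa, n = 4.96
  material D: E = 327.5, α = 4.81, σ_y = 410.0 → σ = 187 MPa, n = 2.19
  material Z: E = 46.26, α = 25.9, σ_y = 154.4 → σ = 143 MPa, n = 1.08
Smallest n: material Z with n = 1.08.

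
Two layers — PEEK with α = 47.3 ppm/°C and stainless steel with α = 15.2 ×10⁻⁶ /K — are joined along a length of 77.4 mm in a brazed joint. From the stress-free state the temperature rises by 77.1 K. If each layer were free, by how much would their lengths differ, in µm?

Δα = |47.3 − 15.2|×10⁻⁶/K = 32.1×10⁻⁶/K.
ΔL_mismatch = Δα·L·ΔT = 32.1×10⁻⁶ × 77.4 mm × 77.1 K = 192 µm.

192 µm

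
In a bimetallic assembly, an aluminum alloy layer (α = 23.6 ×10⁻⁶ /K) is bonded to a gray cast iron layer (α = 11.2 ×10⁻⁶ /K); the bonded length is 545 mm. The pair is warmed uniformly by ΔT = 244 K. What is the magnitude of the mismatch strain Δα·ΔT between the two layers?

Δα = |23.6 − 11.2|×10⁻⁶/K = 12.4×10⁻⁶/K.
Mismatch strain = Δα·ΔT = 12.4×10⁻⁶ × 244.0 = 3.03×10⁻³.

3.03×10⁻³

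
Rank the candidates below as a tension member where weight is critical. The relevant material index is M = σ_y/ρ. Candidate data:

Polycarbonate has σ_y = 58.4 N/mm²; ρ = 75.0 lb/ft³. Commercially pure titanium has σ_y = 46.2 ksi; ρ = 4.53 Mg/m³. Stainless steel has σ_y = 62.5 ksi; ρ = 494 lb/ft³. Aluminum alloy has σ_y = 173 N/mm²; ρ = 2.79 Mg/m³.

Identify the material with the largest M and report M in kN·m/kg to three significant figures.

In SI units:
  polycarbonate: σ_y = 58.40 MPa, ρ = 1201 kg/m³
  commercially pure titanium: σ_y = 318.5 MPa, ρ = 4530 kg/m³
  stainless steel: σ_y = 430.9 MPa, ρ = 7913 kg/m³
  aluminum alloy: σ_y = 173.0 MPa, ρ = 2790 kg/m³
  commercially pure titanium: M = 70.3 kN·m/kg
  aluminum alloy: M = 62.0 kN·m/kg
  stainless steel: M = 54.5 kN·m/kg
  polycarbonate: M = 48.6 kN·m/kg
Commercially pure titanium has the largest M.

commercially pure titanium, M = 70.3 kN·m/kg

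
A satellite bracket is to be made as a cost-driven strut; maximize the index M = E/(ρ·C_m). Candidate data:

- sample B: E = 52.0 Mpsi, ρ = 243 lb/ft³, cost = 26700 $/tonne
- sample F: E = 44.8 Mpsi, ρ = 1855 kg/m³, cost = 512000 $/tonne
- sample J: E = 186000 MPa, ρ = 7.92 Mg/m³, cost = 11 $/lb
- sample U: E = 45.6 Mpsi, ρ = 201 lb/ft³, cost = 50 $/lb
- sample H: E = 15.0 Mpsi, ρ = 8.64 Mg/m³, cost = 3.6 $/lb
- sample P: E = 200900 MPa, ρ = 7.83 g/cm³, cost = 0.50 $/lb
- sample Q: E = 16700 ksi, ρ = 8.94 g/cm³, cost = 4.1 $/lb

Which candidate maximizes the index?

Putting every candidate on a common basis:
  sample B: E = 358.5 GPa, ρ = 3892 kg/m³, cost = 26.70 $/kg
  sample F: E = 308.9 GPa, ρ = 1855 kg/m³, cost = 512.0 $/kg
  sample J: E = 186.0 GPa, ρ = 7920 kg/m³, cost = 24.25 $/kg
  sample U: E = 314.4 GPa, ρ = 3220 kg/m³, cost = 110.2 $/kg
  sample H: E = 103.4 GPa, ρ = 8640 kg/m³, cost = 7.937 $/kg
  sample P: E = 200.9 GPa, ρ = 7830 kg/m³, cost = 1.102 $/kg
  sample Q: E = 115.1 GPa, ρ = 8940 kg/m³, cost = 9.039 $/kg
  sample P: M = 23.3 MN·m per $
  sample B: M = 3.45 MN·m per $
  sample H: M = 1.51 MN·m per $
  sample Q: M = 1.42 MN·m per $
  sample J: M = 0.968 MN·m per $
  sample U: M = 0.886 MN·m per $
  sample F: M = 0.325 MN·m per $
Sample P ranks first.

sample P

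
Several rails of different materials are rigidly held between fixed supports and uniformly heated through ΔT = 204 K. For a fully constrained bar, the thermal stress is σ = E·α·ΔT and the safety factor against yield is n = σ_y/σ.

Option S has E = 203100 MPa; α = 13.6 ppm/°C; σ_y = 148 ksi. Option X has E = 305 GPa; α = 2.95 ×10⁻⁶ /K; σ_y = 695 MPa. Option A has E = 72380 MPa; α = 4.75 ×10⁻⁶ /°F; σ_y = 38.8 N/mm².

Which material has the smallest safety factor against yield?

option A

Per material, after unit conversion:
  option S: E = 203.1, α = 13.6, σ_y = 1020 → σ = 563 MPa, n = 1.81
  option X: E = 305.0, α = 2.95, σ_y = 695.0 → σ = 184 MPa, n = 3.79
  option A: E = 72.38, α = 8.55, σ_y = 38.80 → σ = 126 MPa, n = 0.307
Smallest n: option A with n = 0.307.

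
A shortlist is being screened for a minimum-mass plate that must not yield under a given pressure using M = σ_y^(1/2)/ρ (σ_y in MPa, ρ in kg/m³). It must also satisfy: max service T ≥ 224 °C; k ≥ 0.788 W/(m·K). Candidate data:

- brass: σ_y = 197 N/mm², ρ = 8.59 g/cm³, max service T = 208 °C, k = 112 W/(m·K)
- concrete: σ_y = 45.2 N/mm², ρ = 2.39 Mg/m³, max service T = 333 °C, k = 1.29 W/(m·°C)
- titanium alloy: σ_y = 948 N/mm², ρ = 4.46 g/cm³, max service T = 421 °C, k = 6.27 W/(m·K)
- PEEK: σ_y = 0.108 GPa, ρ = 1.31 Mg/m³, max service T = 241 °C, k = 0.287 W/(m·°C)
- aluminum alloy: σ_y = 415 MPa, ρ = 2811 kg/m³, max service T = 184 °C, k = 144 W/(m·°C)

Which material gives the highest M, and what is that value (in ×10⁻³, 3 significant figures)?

Screen on constraints: max service T ≥ 224 °C; k ≥ 0.788 W/(m·K). Survivors: concrete, titanium alloy.
Putting every candidate on a common basis:
  concrete: σ_y = 45.20 MPa, ρ = 2390 kg/m³
  titanium alloy: σ_y = 948.0 MPa, ρ = 4460 kg/m³
  titanium alloy: M = 6.90×10⁻³
  concrete: M = 2.81×10⁻³
Titanium alloy ranks first.

titanium alloy, M = 6.90×10⁻³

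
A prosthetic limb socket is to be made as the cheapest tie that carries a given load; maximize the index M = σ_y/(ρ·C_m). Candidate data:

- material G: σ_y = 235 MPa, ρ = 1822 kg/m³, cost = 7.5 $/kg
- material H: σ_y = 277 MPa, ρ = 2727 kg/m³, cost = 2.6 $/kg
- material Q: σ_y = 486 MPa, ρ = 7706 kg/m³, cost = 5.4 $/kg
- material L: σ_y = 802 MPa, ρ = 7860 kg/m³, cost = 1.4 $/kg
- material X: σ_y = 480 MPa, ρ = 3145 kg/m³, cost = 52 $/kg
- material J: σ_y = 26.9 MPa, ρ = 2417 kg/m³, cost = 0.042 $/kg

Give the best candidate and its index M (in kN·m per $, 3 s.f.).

material J, M = 265 kN·m per $

Evaluate M for each candidate:
  material J: M = 265 kN·m per $
  material L: M = 72.9 kN·m per $
  material H: M = 39.1 kN·m per $
  material G: M = 17.2 kN·m per $
  material Q: M = 11.7 kN·m per $
  material X: M = 2.94 kN·m per $
Highest index: material J.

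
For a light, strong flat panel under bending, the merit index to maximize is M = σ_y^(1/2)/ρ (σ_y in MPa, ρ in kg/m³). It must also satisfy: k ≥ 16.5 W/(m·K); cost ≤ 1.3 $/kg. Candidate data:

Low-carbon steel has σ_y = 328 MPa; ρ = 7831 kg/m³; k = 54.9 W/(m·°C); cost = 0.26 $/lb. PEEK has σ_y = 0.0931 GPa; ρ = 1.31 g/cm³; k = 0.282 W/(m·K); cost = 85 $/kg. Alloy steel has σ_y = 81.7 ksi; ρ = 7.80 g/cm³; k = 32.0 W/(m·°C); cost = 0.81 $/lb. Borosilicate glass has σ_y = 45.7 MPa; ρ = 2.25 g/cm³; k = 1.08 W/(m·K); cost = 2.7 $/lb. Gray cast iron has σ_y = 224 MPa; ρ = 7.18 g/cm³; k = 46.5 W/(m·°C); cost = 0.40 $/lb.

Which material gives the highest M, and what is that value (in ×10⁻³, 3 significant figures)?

low-carbon steel, M = 2.31×10⁻³

Screen on constraints: k ≥ 16.5 W/(m·K); cost ≤ 1.3 $/kg. Survivors: low-carbon steel, gray cast iron.
Putting every candidate on a common basis:
  low-carbon steel: σ_y = 328.0 MPa, ρ = 7831 kg/m³
  gray cast iron: σ_y = 224.0 MPa, ρ = 7180 kg/m³
  low-carbon steel: M = 2.31×10⁻³
  gray cast iron: M = 2.08×10⁻³
Highest index: low-carbon steel.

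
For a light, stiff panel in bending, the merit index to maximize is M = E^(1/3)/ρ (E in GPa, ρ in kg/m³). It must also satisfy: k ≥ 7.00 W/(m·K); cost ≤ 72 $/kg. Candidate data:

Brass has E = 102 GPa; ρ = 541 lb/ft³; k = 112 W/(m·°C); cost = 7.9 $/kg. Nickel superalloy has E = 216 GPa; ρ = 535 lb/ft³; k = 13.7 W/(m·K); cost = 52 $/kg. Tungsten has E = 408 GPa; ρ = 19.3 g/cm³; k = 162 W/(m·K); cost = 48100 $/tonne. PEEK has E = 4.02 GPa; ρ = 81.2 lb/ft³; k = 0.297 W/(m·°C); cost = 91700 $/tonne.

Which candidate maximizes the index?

nickel superalloy

Screen on constraints: k ≥ 7.00 W/(m·K); cost ≤ 72 $/kg. Survivors: brass, nickel superalloy, tungsten.
Putting every candidate on a common basis:
  brass: E = 102.0 GPa, ρ = 8666 kg/m³
  nickel superalloy: E = 216.0 GPa, ρ = 8570 kg/m³
  tungsten: E = 408.0 GPa, ρ = 19300 kg/m³
  nickel superalloy: M = 0.700×10⁻³
  brass: M = 0.539×10⁻³
  tungsten: M = 0.384×10⁻³
Highest index: nickel superalloy.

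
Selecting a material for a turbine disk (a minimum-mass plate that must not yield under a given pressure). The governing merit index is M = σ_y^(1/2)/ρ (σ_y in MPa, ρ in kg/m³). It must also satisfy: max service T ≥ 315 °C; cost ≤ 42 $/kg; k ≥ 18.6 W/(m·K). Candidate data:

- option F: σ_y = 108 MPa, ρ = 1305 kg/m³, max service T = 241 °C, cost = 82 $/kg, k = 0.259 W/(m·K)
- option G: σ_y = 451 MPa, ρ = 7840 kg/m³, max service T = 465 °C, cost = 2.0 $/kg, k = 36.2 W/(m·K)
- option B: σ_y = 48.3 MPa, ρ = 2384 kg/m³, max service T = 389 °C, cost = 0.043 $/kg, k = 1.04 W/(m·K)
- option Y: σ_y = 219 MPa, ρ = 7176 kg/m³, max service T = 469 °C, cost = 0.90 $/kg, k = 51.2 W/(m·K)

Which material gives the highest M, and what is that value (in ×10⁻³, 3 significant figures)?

option G, M = 2.71×10⁻³

Screen on constraints: max service T ≥ 315 °C; cost ≤ 42 $/kg; k ≥ 18.6 W/(m·K). Survivors: option G, option Y.
Per-candidate index values:
  option G: M = 2.71×10⁻³
  option Y: M = 2.06×10⁻³
Option G ranks first.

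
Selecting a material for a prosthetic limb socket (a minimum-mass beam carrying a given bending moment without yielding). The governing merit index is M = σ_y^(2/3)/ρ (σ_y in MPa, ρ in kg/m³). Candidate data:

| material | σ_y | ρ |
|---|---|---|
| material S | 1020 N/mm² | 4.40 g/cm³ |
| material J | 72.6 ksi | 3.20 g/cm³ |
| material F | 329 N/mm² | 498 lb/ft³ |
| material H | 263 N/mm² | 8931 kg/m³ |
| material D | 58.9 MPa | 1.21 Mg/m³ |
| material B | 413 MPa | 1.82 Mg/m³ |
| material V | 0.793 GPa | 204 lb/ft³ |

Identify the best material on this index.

After converting to SI:
  material S: σ_y = 1020 MPa, ρ = 4400 kg/m³
  material J: σ_y = 500.6 MPa, ρ = 3200 kg/m³
  material F: σ_y = 329.0 MPa, ρ = 7977 kg/m³
  material H: σ_y = 263.0 MPa, ρ = 8931 kg/m³
  material D: σ_y = 58.90 MPa, ρ = 1210 kg/m³
  material B: σ_y = 413.0 MPa, ρ = 1820 kg/m³
  material V: σ_y = 793.0 MPa, ρ = 3268 kg/m³
  material B: M = 30.5×10⁻³
  material V: M = 26.2×10⁻³
  material S: M = 23.0×10⁻³
  material J: M = 19.7×10⁻³
  material D: M = 12.5×10⁻³
  material F: M = 5.97×10⁻³
  material H: M = 4.60×10⁻³
Material B ranks first.

material B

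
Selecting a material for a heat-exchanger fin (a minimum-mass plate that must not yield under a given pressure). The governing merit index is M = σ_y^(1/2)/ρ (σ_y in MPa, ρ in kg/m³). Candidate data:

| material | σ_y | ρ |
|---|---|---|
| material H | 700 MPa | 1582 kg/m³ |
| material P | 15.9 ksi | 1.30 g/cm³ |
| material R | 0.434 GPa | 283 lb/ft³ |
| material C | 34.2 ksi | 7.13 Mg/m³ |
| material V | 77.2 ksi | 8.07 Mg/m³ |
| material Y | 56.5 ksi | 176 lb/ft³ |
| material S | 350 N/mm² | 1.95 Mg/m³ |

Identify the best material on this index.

material H

In SI units:
  material H: σ_y = 700.0 MPa, ρ = 1582 kg/m³
  material P: σ_y = 109.6 MPa, ρ = 1300 kg/m³
  material R: σ_y = 434.0 MPa, ρ = 4533 kg/m³
  material C: σ_y = 235.8 MPa, ρ = 7130 kg/m³
  material V: σ_y = 532.3 MPa, ρ = 8070 kg/m³
  material Y: σ_y = 389.6 MPa, ρ = 2819 kg/m³
  material S: σ_y = 350.0 MPa, ρ = 1950 kg/m³
  material H: M = 16.7×10⁻³
  material S: M = 9.59×10⁻³
  material P: M = 8.05×10⁻³
  material Y: M = 7.00×10⁻³
  material R: M = 4.60×10⁻³
  material V: M = 2.86×10⁻³
  material C: M = 2.15×10⁻³
Material H ranks first.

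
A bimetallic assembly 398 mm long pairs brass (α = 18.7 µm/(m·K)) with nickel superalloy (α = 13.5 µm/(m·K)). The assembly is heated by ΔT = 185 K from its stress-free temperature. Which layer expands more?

brass

α(brass) = 18.7×10⁻⁶/K vs α(nickel superalloy) = 13.5×10⁻⁶/K.
Higher α expands more for the same ΔT: brass.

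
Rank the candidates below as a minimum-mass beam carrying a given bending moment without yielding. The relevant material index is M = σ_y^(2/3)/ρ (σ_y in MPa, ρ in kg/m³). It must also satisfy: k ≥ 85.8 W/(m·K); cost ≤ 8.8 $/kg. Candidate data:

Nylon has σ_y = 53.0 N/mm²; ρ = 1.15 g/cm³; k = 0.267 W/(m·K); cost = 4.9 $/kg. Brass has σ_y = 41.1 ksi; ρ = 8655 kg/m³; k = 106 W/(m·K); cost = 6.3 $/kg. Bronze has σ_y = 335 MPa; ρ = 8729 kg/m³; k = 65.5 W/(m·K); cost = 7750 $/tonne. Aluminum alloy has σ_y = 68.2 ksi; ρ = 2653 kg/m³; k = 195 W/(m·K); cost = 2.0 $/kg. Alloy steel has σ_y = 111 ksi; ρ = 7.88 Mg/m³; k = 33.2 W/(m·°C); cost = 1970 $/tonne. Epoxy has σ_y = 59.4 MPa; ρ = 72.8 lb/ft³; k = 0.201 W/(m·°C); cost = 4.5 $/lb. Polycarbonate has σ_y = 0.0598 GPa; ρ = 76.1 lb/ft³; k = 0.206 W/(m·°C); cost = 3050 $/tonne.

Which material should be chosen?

Screen on constraints: k ≥ 85.8 W/(m·K); cost ≤ 8.8 $/kg. Survivors: brass, aluminum alloy.
After converting to SI:
  brass: σ_y = 283.4 MPa, ρ = 8655 kg/m³
  aluminum alloy: σ_y = 470.2 MPa, ρ = 2653 kg/m³
  aluminum alloy: M = 22.8×10⁻³
  brass: M = 4.98×10⁻³
Aluminum alloy ranks first.

aluminum alloy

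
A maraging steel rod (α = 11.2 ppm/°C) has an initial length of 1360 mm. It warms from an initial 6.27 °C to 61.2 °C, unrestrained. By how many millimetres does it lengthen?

ΔT = 61.2 − 6.27 = 54.93 K.
ΔL = α·L₀·ΔT = 11.2×10⁻⁶ × 1360 mm × 54.93 K = 0.837 mm.

0.837 mm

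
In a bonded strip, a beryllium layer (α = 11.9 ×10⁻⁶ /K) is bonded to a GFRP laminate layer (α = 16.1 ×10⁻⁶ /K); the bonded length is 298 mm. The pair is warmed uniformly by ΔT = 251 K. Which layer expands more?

GFRP laminate

α(beryllium) = 11.9×10⁻⁶/K vs α(GFRP laminate) = 16.1×10⁻⁶/K.
Higher α expands more for the same ΔT: GFRP laminate.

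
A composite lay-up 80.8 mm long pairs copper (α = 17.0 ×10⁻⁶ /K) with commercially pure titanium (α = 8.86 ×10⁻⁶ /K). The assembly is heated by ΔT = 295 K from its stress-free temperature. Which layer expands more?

copper

α(copper) = 17.0×10⁻⁶/K vs α(commercially pure titanium) = 8.86×10⁻⁶/K.
Higher α expands more for the same ΔT: copper.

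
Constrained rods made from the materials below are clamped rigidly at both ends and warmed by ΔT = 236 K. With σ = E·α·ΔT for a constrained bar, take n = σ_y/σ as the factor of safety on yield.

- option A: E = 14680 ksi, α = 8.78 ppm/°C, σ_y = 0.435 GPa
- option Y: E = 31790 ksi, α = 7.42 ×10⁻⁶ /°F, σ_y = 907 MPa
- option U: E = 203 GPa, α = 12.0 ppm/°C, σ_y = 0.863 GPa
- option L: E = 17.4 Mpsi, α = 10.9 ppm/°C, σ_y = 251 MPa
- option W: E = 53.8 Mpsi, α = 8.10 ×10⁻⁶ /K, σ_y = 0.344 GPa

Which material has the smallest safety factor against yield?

option W

With everything in SI (GPa, ×10⁻⁶/K, MPa):
  option A: E = 101.2, α = 8.78, σ_y = 435.0 → σ = 210 MPa, n = 2.07
  option Y: E = 219.2, α = 13.4, σ_y = 907.0 → σ = 691 MPa, n = 1.31
  option U: E = 203.0, α = 12.0, σ_y = 863.0 → σ = 575 MPa, n = 1.50
  option L: E = 120.0, α = 10.9, σ_y = 251.0 → σ = 309 MPa, n = 0.813
  option W: E = 370.9, α = 8.10, σ_y = 344.0 → σ = 709 MPa, n = 0.485
Option W has the lowest safety factor, n = 0.485.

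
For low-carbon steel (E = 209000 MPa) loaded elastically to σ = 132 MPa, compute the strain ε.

6.32×10⁻⁴

E = 209000 MPa = 209.0 GPa = 209000 MPa.
ε = σ/E = 132 / 209000 = 6.32×10⁻⁴.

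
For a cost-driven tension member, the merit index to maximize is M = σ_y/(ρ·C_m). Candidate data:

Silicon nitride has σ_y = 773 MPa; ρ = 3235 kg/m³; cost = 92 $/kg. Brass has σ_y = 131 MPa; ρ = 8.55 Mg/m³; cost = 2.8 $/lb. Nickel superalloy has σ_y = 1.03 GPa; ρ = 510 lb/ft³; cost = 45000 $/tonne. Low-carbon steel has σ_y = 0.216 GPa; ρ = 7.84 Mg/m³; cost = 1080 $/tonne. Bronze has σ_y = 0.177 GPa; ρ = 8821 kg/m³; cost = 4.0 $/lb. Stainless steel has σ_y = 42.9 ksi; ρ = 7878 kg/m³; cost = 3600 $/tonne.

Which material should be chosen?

After converting to SI:
  silicon nitride: σ_y = 773.0 MPa, ρ = 3235 kg/m³, cost = 92.00 $/kg
  brass: σ_y = 131.0 MPa, ρ = 8550 kg/m³, cost = 6.173 $/kg
  nickel superalloy: σ_y = 1030 MPa, ρ = 8169 kg/m³, cost = 45.00 $/kg
  low-carbon steel: σ_y = 216.0 MPa, ρ = 7840 kg/m³, cost = 1.080 $/kg
  bronze: σ_y = 177.0 MPa, ρ = 8821 kg/m³, cost = 8.818 $/kg
  stainless steel: σ_y = 295.8 MPa, ρ = 7878 kg/m³, cost = 3.600 $/kg
  low-carbon steel: M = 25.5 kN·m per $
  stainless steel: M = 10.4 kN·m per $
  nickel superalloy: M = 2.80 kN·m per $
  silicon nitride: M = 2.60 kN·m per $
  brass: M = 2.48 kN·m per $
  bronze: M = 2.28 kN·m per $
The maximum is for low-carbon steel.

low-carbon steel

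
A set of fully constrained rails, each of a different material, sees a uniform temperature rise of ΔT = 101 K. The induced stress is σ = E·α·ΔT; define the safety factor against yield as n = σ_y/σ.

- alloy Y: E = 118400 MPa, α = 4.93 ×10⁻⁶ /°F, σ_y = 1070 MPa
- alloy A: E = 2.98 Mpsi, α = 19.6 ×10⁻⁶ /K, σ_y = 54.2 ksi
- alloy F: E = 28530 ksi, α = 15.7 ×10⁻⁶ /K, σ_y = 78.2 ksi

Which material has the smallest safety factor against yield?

Per material, after unit conversion:
  alloy Y: E = 118.4, α = 8.87, σ_y = 1070 → σ = 106 MPa, n = 10.1
  alloy A: E = 20.55, α = 19.6, σ_y = 373.7 → σ = 40.7 MPa, n = 9.19
  alloy F: E = 196.7, α = 15.7, σ_y = 539.2 → σ = 312 MPa, n = 1.73
Smallest n: alloy F with n = 1.73.

alloy F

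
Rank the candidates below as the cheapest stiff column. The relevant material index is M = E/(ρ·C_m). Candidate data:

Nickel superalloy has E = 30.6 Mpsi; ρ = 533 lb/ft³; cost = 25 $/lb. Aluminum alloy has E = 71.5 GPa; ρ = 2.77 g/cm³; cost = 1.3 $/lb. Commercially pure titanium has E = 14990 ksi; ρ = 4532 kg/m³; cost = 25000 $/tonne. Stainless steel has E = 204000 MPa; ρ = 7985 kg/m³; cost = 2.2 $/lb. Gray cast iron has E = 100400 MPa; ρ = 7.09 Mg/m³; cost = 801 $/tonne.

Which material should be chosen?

Putting every candidate on a common basis:
  nickel superalloy: E = 211.0 GPa, ρ = 8538 kg/m³, cost = 55.11 $/kg
  aluminum alloy: E = 71.50 GPa, ρ = 2770 kg/m³, cost = 2.866 $/kg
  commercially pure titanium: E = 103.4 GPa, ρ = 4532 kg/m³, cost = 25.00 $/kg
  stainless steel: E = 204.0 GPa, ρ = 7985 kg/m³, cost = 4.850 $/kg
  gray cast iron: E = 100.4 GPa, ρ = 7090 kg/m³, cost = 0.8010 $/kg
  gray cast iron: M = 17.7 MN·m per $
  aluminum alloy: M = 9.01 MN·m per $
  stainless steel: M = 5.27 MN·m per $
  commercially pure titanium: M = 0.912 MN·m per $
  nickel superalloy: M = 0.448 MN·m per $
Gray cast iron has the largest M.

gray cast iron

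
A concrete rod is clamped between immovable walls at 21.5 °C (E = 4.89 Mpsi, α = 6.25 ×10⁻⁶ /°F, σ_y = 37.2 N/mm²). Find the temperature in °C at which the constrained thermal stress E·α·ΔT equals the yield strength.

E = 4.89 Mpsi = 33.72 GPa.
α = 6.25×10⁻⁶/°F × 9/5 = 11.2×10⁻⁶/K.
σ_y = 37.2 N/mm² = 37.20 MPa.
E·α·ΔT = 37.20 MPa ⇒ ΔT = 37.20 / (33.72×10³ × 11.2×10⁻⁶) = 98.08 K.
T = 21.5 + 98.08 = 119.6 °C.

120 °C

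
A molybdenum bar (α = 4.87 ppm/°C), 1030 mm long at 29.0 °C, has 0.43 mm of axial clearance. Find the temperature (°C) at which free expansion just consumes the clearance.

115 °C

α·L₀·ΔT = 0.43 mm ⇒ ΔT = 0.43 / (4.87×10⁻⁶ × 1030.0) = 85.72 K.
T = 29.0 + 85.72 = 114.7 °C.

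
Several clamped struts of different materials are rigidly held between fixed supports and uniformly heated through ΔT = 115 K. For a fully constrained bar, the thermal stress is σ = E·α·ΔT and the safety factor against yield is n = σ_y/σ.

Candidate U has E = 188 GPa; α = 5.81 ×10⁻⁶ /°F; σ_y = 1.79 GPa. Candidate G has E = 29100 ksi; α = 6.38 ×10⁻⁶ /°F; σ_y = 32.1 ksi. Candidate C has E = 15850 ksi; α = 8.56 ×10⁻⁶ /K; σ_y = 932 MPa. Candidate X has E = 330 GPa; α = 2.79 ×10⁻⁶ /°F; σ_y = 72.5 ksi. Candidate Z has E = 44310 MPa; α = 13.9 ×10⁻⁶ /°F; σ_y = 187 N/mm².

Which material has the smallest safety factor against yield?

candidate G

In consistent units (E in GPa, α in ×10⁻⁶/K, σ_y in MPa):
  candidate U: E = 188.0, α = 10.5, σ_y = 1790 → σ = 226 MPa, n = 7.92
  candidate G: E = 200.6, α = 11.5, σ_y = 221.3 → σ = 265 MPa, n = 0.835
  candidate C: E = 109.3, α = 8.56, σ_y = 932.0 → σ = 108 MPa, n = 8.66
  candidate X: E = 330.0, α = 5.02, σ_y = 499.9 → σ = 191 MPa, n = 2.62
  candidate Z: E = 44.31, α = 25.0, σ_y = 187.0 → σ = 127 MPa, n = 1.47
The minimum is candidate G at n = 0.835.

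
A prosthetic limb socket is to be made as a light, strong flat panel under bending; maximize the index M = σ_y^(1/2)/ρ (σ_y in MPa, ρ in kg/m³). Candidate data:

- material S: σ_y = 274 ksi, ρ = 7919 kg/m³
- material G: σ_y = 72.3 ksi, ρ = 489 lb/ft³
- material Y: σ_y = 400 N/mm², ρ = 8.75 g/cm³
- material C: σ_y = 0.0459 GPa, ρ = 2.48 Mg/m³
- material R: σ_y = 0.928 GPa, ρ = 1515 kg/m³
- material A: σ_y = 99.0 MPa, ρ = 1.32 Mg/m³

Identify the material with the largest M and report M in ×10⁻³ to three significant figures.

Putting every candidate on a common basis:
  material S: σ_y = 1889 MPa, ρ = 7919 kg/m³
  material G: σ_y = 498.5 MPa, ρ = 7833 kg/m³
  material Y: σ_y = 400.0 MPa, ρ = 8750 kg/m³
  material C: σ_y = 45.90 MPa, ρ = 2480 kg/m³
  material R: σ_y = 928.0 MPa, ρ = 1515 kg/m³
  material A: σ_y = 99.00 MPa, ρ = 1320 kg/m³
  material R: M = 20.1×10⁻³
  material A: M = 7.54×10⁻³
  material S: M = 5.49×10⁻³
  material G: M = 2.85×10⁻³
  material C: M = 2.73×10⁻³
  material Y: M = 2.29×10⁻³
Material R ranks first.

material R, M = 20.1×10⁻³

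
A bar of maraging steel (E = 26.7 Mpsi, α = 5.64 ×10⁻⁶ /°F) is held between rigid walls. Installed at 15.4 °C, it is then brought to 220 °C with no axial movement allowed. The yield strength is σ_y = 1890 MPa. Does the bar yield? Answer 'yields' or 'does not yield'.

E = 26.7 Mpsi = 184.1 GPa.
α = 5.64×10⁻⁶/°F × 9/5 = 10.2×10⁻⁶/K.
ΔT = 204.6 K. Constrained thermal stress σ = E·α·ΔT = 184.1×10³ MPa × 10.2×10⁻⁶ × 204.6 = 382 MPa (compressive).
Compare to σ_y = 1890 MPa: σ < σ_y, so it does not yield.

does not yield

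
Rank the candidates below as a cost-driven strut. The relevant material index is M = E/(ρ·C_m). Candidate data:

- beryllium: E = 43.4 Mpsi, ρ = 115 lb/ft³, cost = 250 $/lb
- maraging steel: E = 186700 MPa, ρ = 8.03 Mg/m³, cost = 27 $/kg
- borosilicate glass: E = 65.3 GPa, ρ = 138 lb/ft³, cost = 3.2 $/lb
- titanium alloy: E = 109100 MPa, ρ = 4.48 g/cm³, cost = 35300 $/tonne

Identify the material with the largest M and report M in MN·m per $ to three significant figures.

borosilicate glass, M = 4.19 MN·m per $

Normalizing units and computing the index:
  beryllium: E = 299.2 GPa, ρ = 1842 kg/m³, cost = 551.1 $/kg
  maraging steel: E = 186.7 GPa, ρ = 8030 kg/m³, cost = 27.00 $/kg
  borosilicate glass: E = 65.30 GPa, ρ = 2211 kg/m³, cost = 7.055 $/kg
  titanium alloy: E = 109.1 GPa, ρ = 4480 kg/m³, cost = 35.30 $/kg
  borosilicate glass: M = 4.19 MN·m per $
  maraging steel: M = 0.861 MN·m per $
  titanium alloy: M = 0.690 MN·m per $
  beryllium: M = 0.295 MN·m per $
Borosilicate glass has the largest M.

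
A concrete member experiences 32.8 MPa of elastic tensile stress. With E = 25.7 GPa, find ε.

1.28×10⁻³

ε = σ/E = 32.8 / 25700 = 1.28×10⁻³.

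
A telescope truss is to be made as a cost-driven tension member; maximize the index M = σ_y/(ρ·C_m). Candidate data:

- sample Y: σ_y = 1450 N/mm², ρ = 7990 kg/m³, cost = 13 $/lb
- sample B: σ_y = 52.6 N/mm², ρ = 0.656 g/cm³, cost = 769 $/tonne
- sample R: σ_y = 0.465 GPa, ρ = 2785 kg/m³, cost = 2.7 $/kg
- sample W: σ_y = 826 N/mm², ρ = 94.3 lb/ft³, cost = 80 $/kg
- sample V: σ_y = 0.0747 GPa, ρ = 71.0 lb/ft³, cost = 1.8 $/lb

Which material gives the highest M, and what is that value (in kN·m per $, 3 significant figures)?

sample B, M = 104 kN·m per $

In SI units:
  sample Y: σ_y = 1450 MPa, ρ = 7990 kg/m³, cost = 28.66 $/kg
  sample B: σ_y = 52.60 MPa, ρ = 656.0 kg/m³, cost = 0.7690 $/kg
  sample R: σ_y = 465.0 MPa, ρ = 2785 kg/m³, cost = 2.700 $/kg
  sample W: σ_y = 826.0 MPa, ρ = 1511 kg/m³, cost = 80.00 $/kg
  sample V: σ_y = 74.70 MPa, ρ = 1137 kg/m³, cost = 3.968 $/kg
  sample B: M = 104 kN·m per $
  sample R: M = 61.8 kN·m per $
  sample V: M = 16.6 kN·m per $
  sample W: M = 6.84 kN·m per $
  sample Y: M = 6.33 kN·m per $
Sample B has the largest M.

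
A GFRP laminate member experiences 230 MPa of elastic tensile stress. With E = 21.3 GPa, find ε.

ε = σ/E = 230 / 21300 = 0.0108.

0.0108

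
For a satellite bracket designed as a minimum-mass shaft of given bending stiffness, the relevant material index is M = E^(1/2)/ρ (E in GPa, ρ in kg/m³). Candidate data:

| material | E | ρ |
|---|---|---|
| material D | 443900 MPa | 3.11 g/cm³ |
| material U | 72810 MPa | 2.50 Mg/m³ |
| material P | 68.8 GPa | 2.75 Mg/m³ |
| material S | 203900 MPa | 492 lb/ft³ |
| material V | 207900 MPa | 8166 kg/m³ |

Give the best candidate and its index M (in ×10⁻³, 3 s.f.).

In SI units:
  material D: E = 443.9 GPa, ρ = 3110 kg/m³
  material U: E = 72.81 GPa, ρ = 2500 kg/m³
  material P: E = 68.80 GPa, ρ = 2750 kg/m³
  material S: E = 203.9 GPa, ρ = 7881 kg/m³
  material V: E = 207.9 GPa, ρ = 8166 kg/m³
  material D: M = 6.77×10⁻³
  material U: M = 3.41×10⁻³
  material P: M = 3.02×10⁻³
  material S: M = 1.81×10⁻³
  material V: M = 1.77×10⁻³
Material D ranks first.

material D, M = 6.77×10⁻³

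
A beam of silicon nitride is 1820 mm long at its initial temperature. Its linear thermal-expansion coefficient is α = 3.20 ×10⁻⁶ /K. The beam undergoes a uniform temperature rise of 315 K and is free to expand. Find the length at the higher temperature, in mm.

ΔL = α·L₀·ΔT = 3.20×10⁻⁶ × 1820 mm × 315.0 K = 1.83 mm.
L = L₀ + ΔL = 1820 + 1.83 = 1821.8 mm.

1821.8 mm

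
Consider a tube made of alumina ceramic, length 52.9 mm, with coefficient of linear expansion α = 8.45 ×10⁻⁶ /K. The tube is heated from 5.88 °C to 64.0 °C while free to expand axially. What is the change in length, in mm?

0.0260 mm

ΔT = 64.0 − 5.88 = 58.12 K.
ΔL = α·L₀·ΔT = 8.45×10⁻⁶ × 52.9 mm × 58.12 K = 0.0260 mm.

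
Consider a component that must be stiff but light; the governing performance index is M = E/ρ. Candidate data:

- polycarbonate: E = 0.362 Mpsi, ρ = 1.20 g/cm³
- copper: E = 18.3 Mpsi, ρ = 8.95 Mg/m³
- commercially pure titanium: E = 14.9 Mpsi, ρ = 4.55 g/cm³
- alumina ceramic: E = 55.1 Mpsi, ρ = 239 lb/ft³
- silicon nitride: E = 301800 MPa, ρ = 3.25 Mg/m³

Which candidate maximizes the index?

alumina ceramic

After converting to SI:
  polycarbonate: E = 2.496 GPa, ρ = 1200 kg/m³
  copper: E = 126.2 GPa, ρ = 8950 kg/m³
  commercially pure titanium: E = 102.7 GPa, ρ = 4550 kg/m³
  alumina ceramic: E = 379.9 GPa, ρ = 3828 kg/m³
  silicon nitride: E = 301.8 GPa, ρ = 3250 kg/m³
  alumina ceramic: M = 99.2 MN·m/kg
  silicon nitride: M = 92.9 MN·m/kg
  commercially pure titanium: M = 22.6 MN·m/kg
  copper: M = 14.1 MN·m/kg
  polycarbonate: M = 2.08 MN·m/kg
Highest index: alumina ceramic.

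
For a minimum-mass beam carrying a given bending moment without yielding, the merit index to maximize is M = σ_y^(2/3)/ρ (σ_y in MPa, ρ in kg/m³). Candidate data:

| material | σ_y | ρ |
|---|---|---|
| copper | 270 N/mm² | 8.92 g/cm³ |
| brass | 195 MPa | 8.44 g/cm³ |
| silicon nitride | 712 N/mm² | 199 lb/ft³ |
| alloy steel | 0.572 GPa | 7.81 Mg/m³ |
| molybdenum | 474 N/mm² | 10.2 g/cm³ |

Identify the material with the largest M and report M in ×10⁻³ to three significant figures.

silicon nitride, M = 25.0×10⁻³

After converting to SI:
  copper: σ_y = 270.0 MPa, ρ = 8920 kg/m³
  brass: σ_y = 195.0 MPa, ρ = 8440 kg/m³
  silicon nitride: σ_y = 712.0 MPa, ρ = 3188 kg/m³
  alloy steel: σ_y = 572.0 MPa, ρ = 7810 kg/m³
  molybdenum: σ_y = 474.0 MPa, ρ = 10200 kg/m³
  silicon nitride: M = 25.0×10⁻³
  alloy steel: M = 8.82×10⁻³
  molybdenum: M = 5.96×10⁻³
  copper: M = 4.68×10⁻³
  brass: M = 3.98×10⁻³
The maximum is for silicon nitride.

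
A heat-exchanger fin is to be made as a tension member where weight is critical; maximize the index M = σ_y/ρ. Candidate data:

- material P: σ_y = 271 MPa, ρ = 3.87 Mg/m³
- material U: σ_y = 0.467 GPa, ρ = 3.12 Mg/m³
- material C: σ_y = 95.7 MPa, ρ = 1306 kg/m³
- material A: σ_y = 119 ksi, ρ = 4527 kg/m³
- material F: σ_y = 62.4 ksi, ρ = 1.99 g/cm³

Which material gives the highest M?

Putting every candidate on a common basis:
  material P: σ_y = 271.0 MPa, ρ = 3870 kg/m³
  material U: σ_y = 467.0 MPa, ρ = 3120 kg/m³
  material C: σ_y = 95.70 MPa, ρ = 1306 kg/m³
  material A: σ_y = 820.5 MPa, ρ = 4527 kg/m³
  material F: σ_y = 430.2 MPa, ρ = 1990 kg/m³
  material F: M = 216 kN·m/kg
  material A: M = 181 kN·m/kg
  material U: M = 150 kN·m/kg
  material C: M = 73.3 kN·m/kg
  material P: M = 70.0 kN·m/kg
Material F has the largest M.

material F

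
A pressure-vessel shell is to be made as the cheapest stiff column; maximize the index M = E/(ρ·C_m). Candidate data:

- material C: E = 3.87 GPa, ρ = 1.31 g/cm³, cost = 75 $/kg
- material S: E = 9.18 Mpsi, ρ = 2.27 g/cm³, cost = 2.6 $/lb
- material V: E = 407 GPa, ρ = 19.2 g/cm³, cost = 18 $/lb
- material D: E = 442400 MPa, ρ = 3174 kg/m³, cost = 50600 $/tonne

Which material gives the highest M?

material S

After converting to SI:
  material C: E = 3.870 GPa, ρ = 1310 kg/m³, cost = 75.00 $/kg
  material S: E = 63.29 GPa, ρ = 2270 kg/m³, cost = 5.732 $/kg
  material V: E = 407.0 GPa, ρ = 19200 kg/m³, cost = 39.68 $/kg
  material D: E = 442.4 GPa, ρ = 3174 kg/m³, cost = 50.60 $/kg
  material S: M = 4.86 MN·m per $
  material D: M = 2.75 MN·m per $
  material V: M = 0.534 MN·m per $
  material C: M = 0.0394 MN·m per $
Material S has the largest M.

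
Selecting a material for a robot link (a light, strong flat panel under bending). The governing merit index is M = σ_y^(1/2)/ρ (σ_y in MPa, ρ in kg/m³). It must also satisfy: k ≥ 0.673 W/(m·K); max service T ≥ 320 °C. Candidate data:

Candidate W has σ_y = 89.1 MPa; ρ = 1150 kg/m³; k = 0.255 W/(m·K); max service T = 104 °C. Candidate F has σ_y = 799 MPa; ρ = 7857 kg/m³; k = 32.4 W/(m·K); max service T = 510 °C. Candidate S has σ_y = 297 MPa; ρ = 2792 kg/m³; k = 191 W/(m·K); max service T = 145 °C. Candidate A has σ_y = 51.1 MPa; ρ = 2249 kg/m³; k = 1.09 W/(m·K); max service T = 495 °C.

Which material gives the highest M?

candidate F

Screen on constraints: k ≥ 0.673 W/(m·K); max service T ≥ 320 °C. Survivors: candidate F, candidate A.
Evaluate M for each candidate:
  candidate F: M = 3.60×10⁻³
  candidate A: M = 3.18×10⁻³
Candidate F ranks first.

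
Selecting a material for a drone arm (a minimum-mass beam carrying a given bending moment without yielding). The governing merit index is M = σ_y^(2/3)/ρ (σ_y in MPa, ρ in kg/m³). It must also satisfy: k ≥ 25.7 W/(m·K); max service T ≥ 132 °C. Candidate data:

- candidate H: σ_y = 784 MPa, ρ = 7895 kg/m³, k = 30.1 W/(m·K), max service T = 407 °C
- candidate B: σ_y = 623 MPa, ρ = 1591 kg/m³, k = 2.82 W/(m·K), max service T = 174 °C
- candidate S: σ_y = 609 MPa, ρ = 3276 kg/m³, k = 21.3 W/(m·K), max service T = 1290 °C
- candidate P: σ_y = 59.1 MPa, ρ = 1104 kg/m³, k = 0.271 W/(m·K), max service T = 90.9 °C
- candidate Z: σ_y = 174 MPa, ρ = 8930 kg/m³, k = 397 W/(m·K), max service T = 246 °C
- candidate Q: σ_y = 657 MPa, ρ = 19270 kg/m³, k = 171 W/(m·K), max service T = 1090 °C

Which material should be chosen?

Screen on constraints: k ≥ 25.7 W/(m·K); max service T ≥ 132 °C. Survivors: candidate H, candidate Z, candidate Q.
Evaluate M for each candidate:
  candidate H: M = 10.8×10⁻³
  candidate Q: M = 3.92×10⁻³
  candidate Z: M = 3.49×10⁻³
Candidate H ranks first.

candidate H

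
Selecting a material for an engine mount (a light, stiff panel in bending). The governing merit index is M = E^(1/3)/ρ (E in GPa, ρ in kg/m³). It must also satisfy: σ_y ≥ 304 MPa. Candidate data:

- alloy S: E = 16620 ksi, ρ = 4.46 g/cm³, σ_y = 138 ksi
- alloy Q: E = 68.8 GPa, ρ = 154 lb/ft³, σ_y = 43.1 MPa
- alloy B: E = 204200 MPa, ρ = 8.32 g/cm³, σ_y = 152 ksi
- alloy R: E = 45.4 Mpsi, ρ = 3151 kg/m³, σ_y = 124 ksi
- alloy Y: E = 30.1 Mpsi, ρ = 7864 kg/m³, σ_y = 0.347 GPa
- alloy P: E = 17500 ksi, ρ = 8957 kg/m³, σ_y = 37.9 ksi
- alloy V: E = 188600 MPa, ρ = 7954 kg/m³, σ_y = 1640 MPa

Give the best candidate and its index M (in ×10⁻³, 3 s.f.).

alloy R, M = 2.15×10⁻³

Screen on constraints: σ_y ≥ 304 MPa. Survivors: alloy S, alloy B, alloy R, alloy Y, alloy V.
Convert each candidate to consistent units, then evaluate M:
  alloy S: E = 114.6 GPa, ρ = 4460 kg/m³
  alloy B: E = 204.2 GPa, ρ = 8320 kg/m³
  alloy R: E = 313.0 GPa, ρ = 3151 kg/m³
  alloy Y: E = 207.5 GPa, ρ = 7864 kg/m³
  alloy V: E = 188.6 GPa, ρ = 7954 kg/m³
  alloy R: M = 2.15×10⁻³
  alloy S: M = 1.09×10⁻³
  alloy Y: M = 0.753×10⁻³
  alloy V: M = 0.721×10⁻³
  alloy B: M = 0.708×10⁻³
Highest index: alloy R.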